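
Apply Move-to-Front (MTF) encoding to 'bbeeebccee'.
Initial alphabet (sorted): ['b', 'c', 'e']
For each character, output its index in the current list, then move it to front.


MTF encoding:
'b': index 0 in ['b', 'c', 'e'] -> ['b', 'c', 'e']
'b': index 0 in ['b', 'c', 'e'] -> ['b', 'c', 'e']
'e': index 2 in ['b', 'c', 'e'] -> ['e', 'b', 'c']
'e': index 0 in ['e', 'b', 'c'] -> ['e', 'b', 'c']
'e': index 0 in ['e', 'b', 'c'] -> ['e', 'b', 'c']
'b': index 1 in ['e', 'b', 'c'] -> ['b', 'e', 'c']
'c': index 2 in ['b', 'e', 'c'] -> ['c', 'b', 'e']
'c': index 0 in ['c', 'b', 'e'] -> ['c', 'b', 'e']
'e': index 2 in ['c', 'b', 'e'] -> ['e', 'c', 'b']
'e': index 0 in ['e', 'c', 'b'] -> ['e', 'c', 'b']


Output: [0, 0, 2, 0, 0, 1, 2, 0, 2, 0]


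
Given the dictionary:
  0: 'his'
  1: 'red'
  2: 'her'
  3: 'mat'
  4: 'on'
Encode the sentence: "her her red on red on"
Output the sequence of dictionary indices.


Look up each word in the dictionary:
  'her' -> 2
  'her' -> 2
  'red' -> 1
  'on' -> 4
  'red' -> 1
  'on' -> 4

Encoded: [2, 2, 1, 4, 1, 4]


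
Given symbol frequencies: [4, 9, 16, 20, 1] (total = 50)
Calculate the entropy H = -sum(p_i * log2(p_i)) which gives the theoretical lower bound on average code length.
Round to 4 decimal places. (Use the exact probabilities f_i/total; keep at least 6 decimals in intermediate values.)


Per-symbol terms -p_i * log2(p_i) with p_i = f_i/50:
  p = 4/50 = 0.080000: log2(p) = -3.643856, -p*log2(p) = 0.291508
  p = 9/50 = 0.180000: log2(p) = -2.473931, -p*log2(p) = 0.445308
  p = 16/50 = 0.320000: log2(p) = -1.643856, -p*log2(p) = 0.526034
  p = 20/50 = 0.400000: log2(p) = -1.321928, -p*log2(p) = 0.528771
  p = 1/50 = 0.020000: log2(p) = -5.643856, -p*log2(p) = 0.112877
H = 0.291508 + 0.445308 + 0.526034 + 0.528771 + 0.112877 = 1.904498

H = 1.9045 bits/symbol


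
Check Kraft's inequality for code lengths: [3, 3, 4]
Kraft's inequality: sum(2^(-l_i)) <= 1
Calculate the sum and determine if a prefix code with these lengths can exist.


Sum = 2^(-3) + 2^(-3) + 2^(-4)
    = 0.125 + 0.125 + 0.0625
    = 5/16 = 0.3125
Since 0.3125 <= 1, Kraft's inequality IS satisfied.
A prefix code with these lengths CAN exist.

Kraft sum = 0.3125. Satisfied.


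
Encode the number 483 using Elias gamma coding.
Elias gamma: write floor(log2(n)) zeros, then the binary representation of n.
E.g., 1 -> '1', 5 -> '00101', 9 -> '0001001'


num_bits = floor(log2(483)) + 1 = 9
leading_zeros = num_bits - 1 = 8
binary(483) = 111100011

Elias gamma(483) = '00000000' + '111100011' = 00000000111100011 (17 bits)


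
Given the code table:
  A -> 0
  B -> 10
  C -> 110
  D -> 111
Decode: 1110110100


Decoding:
111 -> D
0 -> A
110 -> C
10 -> B
0 -> A


Result: DACBA


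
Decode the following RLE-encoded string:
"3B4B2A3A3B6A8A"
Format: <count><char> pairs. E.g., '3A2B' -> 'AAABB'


Expanding each <count><char> pair:
  3B -> 'BBB'
  4B -> 'BBBB'
  2A -> 'AA'
  3A -> 'AAA'
  3B -> 'BBB'
  6A -> 'AAAAAA'
  8A -> 'AAAAAAAA'

Decoded = BBBBBBBAAAAABBBAAAAAAAAAAAAAA


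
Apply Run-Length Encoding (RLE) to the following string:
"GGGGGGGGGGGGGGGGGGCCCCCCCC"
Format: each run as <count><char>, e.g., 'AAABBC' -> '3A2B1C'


Scanning runs left to right:
  i=0: run of 'G' x 18 -> '18G'
  i=18: run of 'C' x 8 -> '8C'

RLE = 18G8C


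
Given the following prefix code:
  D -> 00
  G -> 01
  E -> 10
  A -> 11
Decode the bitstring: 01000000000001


Decoding step by step:
Bits 01 -> G
Bits 00 -> D
Bits 00 -> D
Bits 00 -> D
Bits 00 -> D
Bits 00 -> D
Bits 01 -> G


Decoded message: GDDDDDG


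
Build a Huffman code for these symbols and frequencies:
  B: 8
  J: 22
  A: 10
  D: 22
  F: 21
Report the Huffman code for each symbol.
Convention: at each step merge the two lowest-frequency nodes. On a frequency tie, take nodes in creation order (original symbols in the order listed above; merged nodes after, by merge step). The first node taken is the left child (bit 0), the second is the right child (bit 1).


Huffman tree construction:
Step 1: Merge B(8) + A(10) = 18
Step 2: Merge (B+A)(18) + F(21) = 39
Step 3: Merge J(22) + D(22) = 44
Step 4: Merge ((B+A)+F)(39) + (J+D)(44) = 83
Read each symbol's code off the tree from the root (left child = 0, right child = 1).

Codes:
  B: 000 (length 3)
  J: 10 (length 2)
  A: 001 (length 3)
  D: 11 (length 2)
  F: 01 (length 2)
Average code length: 184/83 = 2.2169 bits/symbol


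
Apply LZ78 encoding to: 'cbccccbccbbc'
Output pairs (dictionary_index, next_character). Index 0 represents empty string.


LZ78 encoding steps:
Dictionary: {0: ''}
Step 1: w='' (idx 0), next='c' -> output (0, 'c'), add 'c' as idx 1
Step 2: w='' (idx 0), next='b' -> output (0, 'b'), add 'b' as idx 2
Step 3: w='c' (idx 1), next='c' -> output (1, 'c'), add 'cc' as idx 3
Step 4: w='cc' (idx 3), next='b' -> output (3, 'b'), add 'ccb' as idx 4
Step 5: w='ccb' (idx 4), next='b' -> output (4, 'b'), add 'ccbb' as idx 5
Step 6: w='c' (idx 1), end of input -> output (1, '')


Encoded: [(0, 'c'), (0, 'b'), (1, 'c'), (3, 'b'), (4, 'b'), (1, '')]


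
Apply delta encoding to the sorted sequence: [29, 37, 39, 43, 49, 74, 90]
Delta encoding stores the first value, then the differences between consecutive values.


First value: 29
Deltas:
  37 - 29 = 8
  39 - 37 = 2
  43 - 39 = 4
  49 - 43 = 6
  74 - 49 = 25
  90 - 74 = 16


Delta encoded: [29, 8, 2, 4, 6, 25, 16]


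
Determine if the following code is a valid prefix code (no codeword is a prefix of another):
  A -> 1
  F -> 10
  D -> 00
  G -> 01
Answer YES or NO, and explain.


Checking each pair (does one codeword prefix another?):
  A='1' vs F='10': prefix -- VIOLATION

NO -- this is NOT a valid prefix code. A (1) is a prefix of F (10).


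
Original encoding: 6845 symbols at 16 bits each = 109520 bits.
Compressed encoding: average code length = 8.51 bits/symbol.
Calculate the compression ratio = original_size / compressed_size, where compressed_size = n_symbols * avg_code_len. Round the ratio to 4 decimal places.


original_size = n_symbols * orig_bits = 6845 * 16 = 109520 bits
compressed_size = n_symbols * avg_code_len = 6845 * 8.51 = 58250.95 bits
ratio = original_size / compressed_size = 109520 / 58250.95 = 1.8801

Compression ratio = 1.8801


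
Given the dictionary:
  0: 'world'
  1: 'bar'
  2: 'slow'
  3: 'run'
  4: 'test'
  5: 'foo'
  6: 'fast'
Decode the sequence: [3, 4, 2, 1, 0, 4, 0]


Look up each index in the dictionary:
  3 -> 'run'
  4 -> 'test'
  2 -> 'slow'
  1 -> 'bar'
  0 -> 'world'
  4 -> 'test'
  0 -> 'world'

Decoded: "run test slow bar world test world"


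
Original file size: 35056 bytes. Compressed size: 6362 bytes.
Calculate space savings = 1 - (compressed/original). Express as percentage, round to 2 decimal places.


ratio = compressed/original = 6362/35056 = 0.181481
savings = 1 - ratio = 1 - 0.181481 = 0.818519
as a percentage: 0.818519 * 100 = 81.85%

Space savings = 1 - 6362/35056 = 81.85%


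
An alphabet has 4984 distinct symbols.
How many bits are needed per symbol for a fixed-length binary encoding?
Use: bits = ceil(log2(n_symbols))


log2(4984) = 12.2831
Bracket: 2^12 = 4096 < 4984 <= 2^13 = 8192
So ceil(log2(4984)) = 13

bits = ceil(log2(4984)) = ceil(12.2831) = 13 bits


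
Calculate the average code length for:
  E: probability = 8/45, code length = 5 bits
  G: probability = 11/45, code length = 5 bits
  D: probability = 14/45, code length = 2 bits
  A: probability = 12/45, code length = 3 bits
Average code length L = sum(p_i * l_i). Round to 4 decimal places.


Weighted contributions p_i * l_i:
  E: (8/45) * 5 = 40/45
  G: (11/45) * 5 = 55/45
  D: (14/45) * 2 = 28/45
  A: (12/45) * 3 = 36/45
Sum = (40 + 55 + 28 + 36)/45 = 159/45

L = 159/45 = 3.5333 bits/symbol


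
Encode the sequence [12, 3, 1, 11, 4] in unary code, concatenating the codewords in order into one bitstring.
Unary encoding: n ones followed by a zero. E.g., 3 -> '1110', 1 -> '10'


Encode each number as n ones followed by a terminating 0:
  12 -> 1111111111110 (13 bits)
  3 -> 1110 (4 bits)
  1 -> 10 (2 bits)
  11 -> 111111111110 (12 bits)
  4 -> 11110 (5 bits)
Total length = 13 + 4 + 2 + 12 + 5 = 36 bits.

Unary([12, 3, 1, 11, 4]) = 111111111111011101011111111111011110 (36 bits)


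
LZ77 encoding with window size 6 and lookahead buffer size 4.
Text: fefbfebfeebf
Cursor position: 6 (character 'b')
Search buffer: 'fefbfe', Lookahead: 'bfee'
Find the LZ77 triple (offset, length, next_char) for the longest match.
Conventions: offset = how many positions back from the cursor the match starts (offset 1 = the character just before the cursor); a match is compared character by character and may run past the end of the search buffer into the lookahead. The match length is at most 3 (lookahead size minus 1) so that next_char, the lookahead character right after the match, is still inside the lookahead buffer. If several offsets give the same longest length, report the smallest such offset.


Try each offset into the search buffer:
  offset=1 (pos 5, char 'e'): match length 0
  offset=2 (pos 4, char 'f'): match length 0
  offset=3 (pos 3, char 'b'): match length 3
  offset=4 (pos 2, char 'f'): match length 0
  offset=5 (pos 1, char 'e'): match length 0
  offset=6 (pos 0, char 'f'): match length 0
Longest match has length 3 at offset 3.
next_char = character at position 6 + 3 = 9 -> 'e'

Best match: offset=3, length=3 (matching 'bfe' starting at position 3)
LZ77 triple: (3, 3, 'e')


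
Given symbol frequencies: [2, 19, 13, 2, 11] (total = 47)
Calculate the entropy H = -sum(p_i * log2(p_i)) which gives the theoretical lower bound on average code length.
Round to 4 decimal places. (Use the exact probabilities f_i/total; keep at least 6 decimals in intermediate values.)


Per-symbol terms -p_i * log2(p_i) with p_i = f_i/47:
  p = 2/47 = 0.042553: log2(p) = -4.554589, -p*log2(p) = 0.193812
  p = 19/47 = 0.404255: log2(p) = -1.306661, -p*log2(p) = 0.528225
  p = 13/47 = 0.276596: log2(p) = -1.854149, -p*log2(p) = 0.512850
  p = 2/47 = 0.042553: log2(p) = -4.554589, -p*log2(p) = 0.193812
  p = 11/47 = 0.234043: log2(p) = -2.095157, -p*log2(p) = 0.490356
H = 0.193812 + 0.528225 + 0.512850 + 0.193812 + 0.490356 = 1.919055

H = 1.9191 bits/symbol


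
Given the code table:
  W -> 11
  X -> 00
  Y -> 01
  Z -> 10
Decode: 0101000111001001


Decoding:
01 -> Y
01 -> Y
00 -> X
01 -> Y
11 -> W
00 -> X
10 -> Z
01 -> Y


Result: YYXYWXZY


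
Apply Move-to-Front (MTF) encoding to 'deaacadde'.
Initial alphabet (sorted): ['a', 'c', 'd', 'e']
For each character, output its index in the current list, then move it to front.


MTF encoding:
'd': index 2 in ['a', 'c', 'd', 'e'] -> ['d', 'a', 'c', 'e']
'e': index 3 in ['d', 'a', 'c', 'e'] -> ['e', 'd', 'a', 'c']
'a': index 2 in ['e', 'd', 'a', 'c'] -> ['a', 'e', 'd', 'c']
'a': index 0 in ['a', 'e', 'd', 'c'] -> ['a', 'e', 'd', 'c']
'c': index 3 in ['a', 'e', 'd', 'c'] -> ['c', 'a', 'e', 'd']
'a': index 1 in ['c', 'a', 'e', 'd'] -> ['a', 'c', 'e', 'd']
'd': index 3 in ['a', 'c', 'e', 'd'] -> ['d', 'a', 'c', 'e']
'd': index 0 in ['d', 'a', 'c', 'e'] -> ['d', 'a', 'c', 'e']
'e': index 3 in ['d', 'a', 'c', 'e'] -> ['e', 'd', 'a', 'c']


Output: [2, 3, 2, 0, 3, 1, 3, 0, 3]


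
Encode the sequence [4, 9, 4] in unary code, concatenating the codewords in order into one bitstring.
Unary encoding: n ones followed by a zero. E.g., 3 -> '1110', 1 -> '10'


Encode each number as n ones followed by a terminating 0:
  4 -> 11110 (5 bits)
  9 -> 1111111110 (10 bits)
  4 -> 11110 (5 bits)
Total length = 5 + 10 + 5 = 20 bits.

Unary([4, 9, 4]) = 11110111111111011110 (20 bits)


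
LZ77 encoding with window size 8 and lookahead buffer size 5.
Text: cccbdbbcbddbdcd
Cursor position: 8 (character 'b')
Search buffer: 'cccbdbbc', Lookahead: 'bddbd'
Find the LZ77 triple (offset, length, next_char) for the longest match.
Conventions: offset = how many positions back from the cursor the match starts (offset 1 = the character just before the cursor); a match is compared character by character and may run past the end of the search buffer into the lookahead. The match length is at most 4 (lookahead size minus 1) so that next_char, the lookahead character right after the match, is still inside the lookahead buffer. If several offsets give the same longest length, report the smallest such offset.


Try each offset into the search buffer:
  offset=1 (pos 7, char 'c'): match length 0
  offset=2 (pos 6, char 'b'): match length 1
  offset=3 (pos 5, char 'b'): match length 1
  offset=4 (pos 4, char 'd'): match length 0
  offset=5 (pos 3, char 'b'): match length 2
  offset=6 (pos 2, char 'c'): match length 0
  offset=7 (pos 1, char 'c'): match length 0
  offset=8 (pos 0, char 'c'): match length 0
Longest match has length 2 at offset 5.
next_char = character at position 8 + 2 = 10 -> 'd'

Best match: offset=5, length=2 (matching 'bd' starting at position 3)
LZ77 triple: (5, 2, 'd')


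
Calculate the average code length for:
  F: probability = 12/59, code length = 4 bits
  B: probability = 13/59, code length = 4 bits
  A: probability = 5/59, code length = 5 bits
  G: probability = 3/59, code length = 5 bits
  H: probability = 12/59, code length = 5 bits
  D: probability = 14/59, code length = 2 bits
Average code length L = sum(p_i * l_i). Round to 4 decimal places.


Weighted contributions p_i * l_i:
  F: (12/59) * 4 = 48/59
  B: (13/59) * 4 = 52/59
  A: (5/59) * 5 = 25/59
  G: (3/59) * 5 = 15/59
  H: (12/59) * 5 = 60/59
  D: (14/59) * 2 = 28/59
Sum = (48 + 52 + 25 + 15 + 60 + 28)/59 = 228/59

L = 228/59 = 3.8644 bits/symbol


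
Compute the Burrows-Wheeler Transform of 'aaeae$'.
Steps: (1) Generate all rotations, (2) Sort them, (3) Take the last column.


Rotations (sorted):
  0: $aaeae -> last char: e
  1: aaeae$ -> last char: $
  2: ae$aae -> last char: e
  3: aeae$a -> last char: a
  4: e$aaea -> last char: a
  5: eae$aa -> last char: a


BWT = e$eaaa


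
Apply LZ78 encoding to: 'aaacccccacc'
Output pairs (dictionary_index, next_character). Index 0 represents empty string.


LZ78 encoding steps:
Dictionary: {0: ''}
Step 1: w='' (idx 0), next='a' -> output (0, 'a'), add 'a' as idx 1
Step 2: w='a' (idx 1), next='a' -> output (1, 'a'), add 'aa' as idx 2
Step 3: w='' (idx 0), next='c' -> output (0, 'c'), add 'c' as idx 3
Step 4: w='c' (idx 3), next='c' -> output (3, 'c'), add 'cc' as idx 4
Step 5: w='cc' (idx 4), next='a' -> output (4, 'a'), add 'cca' as idx 5
Step 6: w='cc' (idx 4), end of input -> output (4, '')


Encoded: [(0, 'a'), (1, 'a'), (0, 'c'), (3, 'c'), (4, 'a'), (4, '')]


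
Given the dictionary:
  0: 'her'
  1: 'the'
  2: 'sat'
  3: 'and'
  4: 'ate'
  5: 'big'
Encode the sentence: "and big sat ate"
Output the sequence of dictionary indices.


Look up each word in the dictionary:
  'and' -> 3
  'big' -> 5
  'sat' -> 2
  'ate' -> 4

Encoded: [3, 5, 2, 4]


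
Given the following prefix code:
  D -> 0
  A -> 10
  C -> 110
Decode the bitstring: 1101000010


Decoding step by step:
Bits 110 -> C
Bits 10 -> A
Bits 0 -> D
Bits 0 -> D
Bits 0 -> D
Bits 10 -> A


Decoded message: CADDDA


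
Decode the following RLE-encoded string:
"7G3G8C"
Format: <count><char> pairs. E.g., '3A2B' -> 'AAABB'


Expanding each <count><char> pair:
  7G -> 'GGGGGGG'
  3G -> 'GGG'
  8C -> 'CCCCCCCC'

Decoded = GGGGGGGGGGCCCCCCCC


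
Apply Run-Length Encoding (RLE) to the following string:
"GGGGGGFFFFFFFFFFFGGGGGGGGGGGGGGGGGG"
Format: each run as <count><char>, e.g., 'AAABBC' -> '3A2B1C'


Scanning runs left to right:
  i=0: run of 'G' x 6 -> '6G'
  i=6: run of 'F' x 11 -> '11F'
  i=17: run of 'G' x 18 -> '18G'

RLE = 6G11F18G


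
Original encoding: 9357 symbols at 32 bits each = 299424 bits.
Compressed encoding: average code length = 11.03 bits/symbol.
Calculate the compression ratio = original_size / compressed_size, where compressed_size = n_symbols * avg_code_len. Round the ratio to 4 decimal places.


original_size = n_symbols * orig_bits = 9357 * 32 = 299424 bits
compressed_size = n_symbols * avg_code_len = 9357 * 11.03 = 103207.71 bits
ratio = original_size / compressed_size = 299424 / 103207.71 = 2.9012

Compression ratio = 2.9012


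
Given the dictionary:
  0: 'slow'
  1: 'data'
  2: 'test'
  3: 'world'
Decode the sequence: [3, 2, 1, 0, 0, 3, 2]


Look up each index in the dictionary:
  3 -> 'world'
  2 -> 'test'
  1 -> 'data'
  0 -> 'slow'
  0 -> 'slow'
  3 -> 'world'
  2 -> 'test'

Decoded: "world test data slow slow world test"


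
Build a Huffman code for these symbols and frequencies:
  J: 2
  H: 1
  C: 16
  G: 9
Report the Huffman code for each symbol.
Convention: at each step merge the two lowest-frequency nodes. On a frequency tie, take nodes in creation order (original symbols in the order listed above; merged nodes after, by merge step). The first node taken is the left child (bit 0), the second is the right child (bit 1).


Huffman tree construction:
Step 1: Merge H(1) + J(2) = 3
Step 2: Merge (H+J)(3) + G(9) = 12
Step 3: Merge ((H+J)+G)(12) + C(16) = 28
Read each symbol's code off the tree from the root (left child = 0, right child = 1).

Codes:
  J: 001 (length 3)
  H: 000 (length 3)
  C: 1 (length 1)
  G: 01 (length 2)
Average code length: 43/28 = 1.5357 bits/symbol


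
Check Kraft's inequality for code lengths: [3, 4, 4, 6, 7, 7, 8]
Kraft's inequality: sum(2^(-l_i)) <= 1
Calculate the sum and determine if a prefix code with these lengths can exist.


Sum = 2^(-3) + 2^(-4) + 2^(-4) + 2^(-6) + 2^(-7) + 2^(-7) + 2^(-8)
    = 0.125 + 0.0625 + 0.0625 + 0.015625 + 0.0078125 + 0.0078125 + 0.00390625
    = 73/256 = 0.28515625
Since 0.28515625 <= 1, Kraft's inequality IS satisfied.
A prefix code with these lengths CAN exist.

Kraft sum = 0.28515625. Satisfied.


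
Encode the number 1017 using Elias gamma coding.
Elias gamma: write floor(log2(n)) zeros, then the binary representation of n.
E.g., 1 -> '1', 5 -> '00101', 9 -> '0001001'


num_bits = floor(log2(1017)) + 1 = 10
leading_zeros = num_bits - 1 = 9
binary(1017) = 1111111001

Elias gamma(1017) = '000000000' + '1111111001' = 0000000001111111001 (19 bits)


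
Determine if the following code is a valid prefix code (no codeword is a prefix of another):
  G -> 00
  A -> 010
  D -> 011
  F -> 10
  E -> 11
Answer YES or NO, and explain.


Checking each pair (does one codeword prefix another?):
  G='00' vs A='010': no prefix
  G='00' vs D='011': no prefix
  G='00' vs F='10': no prefix
  G='00' vs E='11': no prefix
  A='010' vs G='00': no prefix
  A='010' vs D='011': no prefix
  A='010' vs F='10': no prefix
  A='010' vs E='11': no prefix
  D='011' vs G='00': no prefix
  D='011' vs A='010': no prefix
  D='011' vs F='10': no prefix
  D='011' vs E='11': no prefix
  F='10' vs G='00': no prefix
  F='10' vs A='010': no prefix
  F='10' vs D='011': no prefix
  F='10' vs E='11': no prefix
  E='11' vs G='00': no prefix
  E='11' vs A='010': no prefix
  E='11' vs D='011': no prefix
  E='11' vs F='10': no prefix
No violation found over all pairs.

YES -- this is a valid prefix code. No codeword is a prefix of any other codeword.


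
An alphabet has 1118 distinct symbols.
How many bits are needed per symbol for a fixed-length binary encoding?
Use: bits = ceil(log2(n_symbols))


log2(1118) = 10.1267
Bracket: 2^10 = 1024 < 1118 <= 2^11 = 2048
So ceil(log2(1118)) = 11

bits = ceil(log2(1118)) = ceil(10.1267) = 11 bits


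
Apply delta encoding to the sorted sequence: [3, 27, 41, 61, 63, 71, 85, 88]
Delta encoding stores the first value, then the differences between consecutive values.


First value: 3
Deltas:
  27 - 3 = 24
  41 - 27 = 14
  61 - 41 = 20
  63 - 61 = 2
  71 - 63 = 8
  85 - 71 = 14
  88 - 85 = 3


Delta encoded: [3, 24, 14, 20, 2, 8, 14, 3]


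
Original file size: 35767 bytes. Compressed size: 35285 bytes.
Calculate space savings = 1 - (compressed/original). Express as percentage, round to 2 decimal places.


ratio = compressed/original = 35285/35767 = 0.986524
savings = 1 - ratio = 1 - 0.986524 = 0.013476
as a percentage: 0.013476 * 100 = 1.35%

Space savings = 1 - 35285/35767 = 1.35%


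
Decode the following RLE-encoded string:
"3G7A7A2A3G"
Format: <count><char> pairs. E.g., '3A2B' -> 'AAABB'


Expanding each <count><char> pair:
  3G -> 'GGG'
  7A -> 'AAAAAAA'
  7A -> 'AAAAAAA'
  2A -> 'AA'
  3G -> 'GGG'

Decoded = GGGAAAAAAAAAAAAAAAAGGG


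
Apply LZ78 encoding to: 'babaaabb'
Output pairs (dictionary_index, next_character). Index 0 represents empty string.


LZ78 encoding steps:
Dictionary: {0: ''}
Step 1: w='' (idx 0), next='b' -> output (0, 'b'), add 'b' as idx 1
Step 2: w='' (idx 0), next='a' -> output (0, 'a'), add 'a' as idx 2
Step 3: w='b' (idx 1), next='a' -> output (1, 'a'), add 'ba' as idx 3
Step 4: w='a' (idx 2), next='a' -> output (2, 'a'), add 'aa' as idx 4
Step 5: w='b' (idx 1), next='b' -> output (1, 'b'), add 'bb' as idx 5


Encoded: [(0, 'b'), (0, 'a'), (1, 'a'), (2, 'a'), (1, 'b')]


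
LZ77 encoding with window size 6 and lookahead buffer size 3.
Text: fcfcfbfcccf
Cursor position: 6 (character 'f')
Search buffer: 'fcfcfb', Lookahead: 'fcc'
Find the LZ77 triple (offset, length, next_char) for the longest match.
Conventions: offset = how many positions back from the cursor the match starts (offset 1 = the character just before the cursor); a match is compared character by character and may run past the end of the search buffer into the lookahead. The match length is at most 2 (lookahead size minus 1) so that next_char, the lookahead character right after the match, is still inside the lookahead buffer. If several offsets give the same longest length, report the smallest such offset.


Try each offset into the search buffer:
  offset=1 (pos 5, char 'b'): match length 0
  offset=2 (pos 4, char 'f'): match length 1
  offset=3 (pos 3, char 'c'): match length 0
  offset=4 (pos 2, char 'f'): match length 2
  offset=5 (pos 1, char 'c'): match length 0
  offset=6 (pos 0, char 'f'): match length 2
Longest match has length 2, found at offsets 4, 6; take the smallest, offset 4.
next_char = character at position 6 + 2 = 8 -> 'c'

Best match: offset=4, length=2 (matching 'fc' starting at position 2)
LZ77 triple: (4, 2, 'c')


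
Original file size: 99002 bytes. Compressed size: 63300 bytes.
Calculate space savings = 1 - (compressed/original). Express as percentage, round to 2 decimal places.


ratio = compressed/original = 63300/99002 = 0.639381
savings = 1 - ratio = 1 - 0.639381 = 0.360619
as a percentage: 0.360619 * 100 = 36.06%

Space savings = 1 - 63300/99002 = 36.06%


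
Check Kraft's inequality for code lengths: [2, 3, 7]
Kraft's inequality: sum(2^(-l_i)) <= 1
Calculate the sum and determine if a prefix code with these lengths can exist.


Sum = 2^(-2) + 2^(-3) + 2^(-7)
    = 0.25 + 0.125 + 0.0078125
    = 49/128 = 0.3828125
Since 0.3828125 <= 1, Kraft's inequality IS satisfied.
A prefix code with these lengths CAN exist.

Kraft sum = 0.3828125. Satisfied.


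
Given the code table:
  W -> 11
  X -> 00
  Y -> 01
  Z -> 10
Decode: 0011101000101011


Decoding:
00 -> X
11 -> W
10 -> Z
10 -> Z
00 -> X
10 -> Z
10 -> Z
11 -> W


Result: XWZZXZZW


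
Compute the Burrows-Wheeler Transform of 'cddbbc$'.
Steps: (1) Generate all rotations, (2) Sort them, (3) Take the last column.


Rotations (sorted):
  0: $cddbbc -> last char: c
  1: bbc$cdd -> last char: d
  2: bc$cddb -> last char: b
  3: c$cddbb -> last char: b
  4: cddbbc$ -> last char: $
  5: dbbc$cd -> last char: d
  6: ddbbc$c -> last char: c


BWT = cdbb$dc


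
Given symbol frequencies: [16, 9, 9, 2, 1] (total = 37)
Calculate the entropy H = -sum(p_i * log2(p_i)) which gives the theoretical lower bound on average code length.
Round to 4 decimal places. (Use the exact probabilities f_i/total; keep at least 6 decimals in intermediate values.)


Per-symbol terms -p_i * log2(p_i) with p_i = f_i/37:
  p = 16/37 = 0.432432: log2(p) = -1.209453, -p*log2(p) = 0.523007
  p = 9/37 = 0.243243: log2(p) = -2.039528, -p*log2(p) = 0.496101
  p = 9/37 = 0.243243: log2(p) = -2.039528, -p*log2(p) = 0.496101
  p = 2/37 = 0.054054: log2(p) = -4.209453, -p*log2(p) = 0.227538
  p = 1/37 = 0.027027: log2(p) = -5.209453, -p*log2(p) = 0.140796
H = 0.523007 + 0.496101 + 0.496101 + 0.227538 + 0.140796 = 1.883543

H = 1.8835 bits/symbol


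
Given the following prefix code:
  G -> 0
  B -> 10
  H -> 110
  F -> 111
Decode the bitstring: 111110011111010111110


Decoding step by step:
Bits 111 -> F
Bits 110 -> H
Bits 0 -> G
Bits 111 -> F
Bits 110 -> H
Bits 10 -> B
Bits 111 -> F
Bits 110 -> H


Decoded message: FHGFHBFH


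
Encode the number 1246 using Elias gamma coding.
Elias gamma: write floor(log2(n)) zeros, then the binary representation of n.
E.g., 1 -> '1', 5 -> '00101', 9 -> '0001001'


num_bits = floor(log2(1246)) + 1 = 11
leading_zeros = num_bits - 1 = 10
binary(1246) = 10011011110

Elias gamma(1246) = '0000000000' + '10011011110' = 000000000010011011110 (21 bits)


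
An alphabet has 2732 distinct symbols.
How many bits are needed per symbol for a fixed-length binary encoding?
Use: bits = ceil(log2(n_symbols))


log2(2732) = 11.4157
Bracket: 2^11 = 2048 < 2732 <= 2^12 = 4096
So ceil(log2(2732)) = 12

bits = ceil(log2(2732)) = ceil(11.4157) = 12 bits


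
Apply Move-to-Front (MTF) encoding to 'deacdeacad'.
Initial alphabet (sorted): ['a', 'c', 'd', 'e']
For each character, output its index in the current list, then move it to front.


MTF encoding:
'd': index 2 in ['a', 'c', 'd', 'e'] -> ['d', 'a', 'c', 'e']
'e': index 3 in ['d', 'a', 'c', 'e'] -> ['e', 'd', 'a', 'c']
'a': index 2 in ['e', 'd', 'a', 'c'] -> ['a', 'e', 'd', 'c']
'c': index 3 in ['a', 'e', 'd', 'c'] -> ['c', 'a', 'e', 'd']
'd': index 3 in ['c', 'a', 'e', 'd'] -> ['d', 'c', 'a', 'e']
'e': index 3 in ['d', 'c', 'a', 'e'] -> ['e', 'd', 'c', 'a']
'a': index 3 in ['e', 'd', 'c', 'a'] -> ['a', 'e', 'd', 'c']
'c': index 3 in ['a', 'e', 'd', 'c'] -> ['c', 'a', 'e', 'd']
'a': index 1 in ['c', 'a', 'e', 'd'] -> ['a', 'c', 'e', 'd']
'd': index 3 in ['a', 'c', 'e', 'd'] -> ['d', 'a', 'c', 'e']


Output: [2, 3, 2, 3, 3, 3, 3, 3, 1, 3]


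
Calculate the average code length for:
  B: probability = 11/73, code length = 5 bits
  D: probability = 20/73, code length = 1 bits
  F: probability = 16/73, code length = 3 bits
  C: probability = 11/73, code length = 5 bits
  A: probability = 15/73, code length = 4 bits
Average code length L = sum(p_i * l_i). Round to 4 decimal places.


Weighted contributions p_i * l_i:
  B: (11/73) * 5 = 55/73
  D: (20/73) * 1 = 20/73
  F: (16/73) * 3 = 48/73
  C: (11/73) * 5 = 55/73
  A: (15/73) * 4 = 60/73
Sum = (55 + 20 + 48 + 55 + 60)/73 = 238/73

L = 238/73 = 3.2603 bits/symbol


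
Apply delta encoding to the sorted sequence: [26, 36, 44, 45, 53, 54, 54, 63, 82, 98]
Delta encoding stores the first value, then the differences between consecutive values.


First value: 26
Deltas:
  36 - 26 = 10
  44 - 36 = 8
  45 - 44 = 1
  53 - 45 = 8
  54 - 53 = 1
  54 - 54 = 0
  63 - 54 = 9
  82 - 63 = 19
  98 - 82 = 16


Delta encoded: [26, 10, 8, 1, 8, 1, 0, 9, 19, 16]


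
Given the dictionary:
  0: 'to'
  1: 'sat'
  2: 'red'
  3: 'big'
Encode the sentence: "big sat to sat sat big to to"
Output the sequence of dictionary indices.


Look up each word in the dictionary:
  'big' -> 3
  'sat' -> 1
  'to' -> 0
  'sat' -> 1
  'sat' -> 1
  'big' -> 3
  'to' -> 0
  'to' -> 0

Encoded: [3, 1, 0, 1, 1, 3, 0, 0]


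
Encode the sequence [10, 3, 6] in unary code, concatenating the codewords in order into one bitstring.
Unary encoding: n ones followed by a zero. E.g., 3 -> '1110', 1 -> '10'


Encode each number as n ones followed by a terminating 0:
  10 -> 11111111110 (11 bits)
  3 -> 1110 (4 bits)
  6 -> 1111110 (7 bits)
Total length = 11 + 4 + 7 = 22 bits.

Unary([10, 3, 6]) = 1111111111011101111110 (22 bits)


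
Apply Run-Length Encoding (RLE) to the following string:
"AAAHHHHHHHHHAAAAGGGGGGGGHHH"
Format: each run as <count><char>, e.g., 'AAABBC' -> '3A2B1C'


Scanning runs left to right:
  i=0: run of 'A' x 3 -> '3A'
  i=3: run of 'H' x 9 -> '9H'
  i=12: run of 'A' x 4 -> '4A'
  i=16: run of 'G' x 8 -> '8G'
  i=24: run of 'H' x 3 -> '3H'

RLE = 3A9H4A8G3H


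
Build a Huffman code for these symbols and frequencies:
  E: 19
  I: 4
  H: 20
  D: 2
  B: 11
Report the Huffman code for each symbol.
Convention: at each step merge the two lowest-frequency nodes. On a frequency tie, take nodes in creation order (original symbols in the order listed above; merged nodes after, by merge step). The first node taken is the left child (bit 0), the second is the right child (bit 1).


Huffman tree construction:
Step 1: Merge D(2) + I(4) = 6
Step 2: Merge (D+I)(6) + B(11) = 17
Step 3: Merge ((D+I)+B)(17) + E(19) = 36
Step 4: Merge H(20) + (((D+I)+B)+E)(36) = 56
Read each symbol's code off the tree from the root (left child = 0, right child = 1).

Codes:
  E: 11 (length 2)
  I: 1001 (length 4)
  H: 0 (length 1)
  D: 1000 (length 4)
  B: 101 (length 3)
Average code length: 115/56 = 2.0536 bits/symbol


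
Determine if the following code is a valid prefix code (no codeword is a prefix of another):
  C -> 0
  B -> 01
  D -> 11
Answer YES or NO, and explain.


Checking each pair (does one codeword prefix another?):
  C='0' vs B='01': prefix -- VIOLATION

NO -- this is NOT a valid prefix code. C (0) is a prefix of B (01).


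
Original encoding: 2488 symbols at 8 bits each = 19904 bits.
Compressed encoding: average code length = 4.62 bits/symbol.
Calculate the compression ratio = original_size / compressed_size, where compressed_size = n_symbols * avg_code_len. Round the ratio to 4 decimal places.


original_size = n_symbols * orig_bits = 2488 * 8 = 19904 bits
compressed_size = n_symbols * avg_code_len = 2488 * 4.62 = 11494.56 bits
ratio = original_size / compressed_size = 19904 / 11494.56 = 1.7316

Compression ratio = 1.7316


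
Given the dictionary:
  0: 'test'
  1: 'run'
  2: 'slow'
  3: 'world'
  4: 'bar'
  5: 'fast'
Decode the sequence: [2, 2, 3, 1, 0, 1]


Look up each index in the dictionary:
  2 -> 'slow'
  2 -> 'slow'
  3 -> 'world'
  1 -> 'run'
  0 -> 'test'
  1 -> 'run'

Decoded: "slow slow world run test run"


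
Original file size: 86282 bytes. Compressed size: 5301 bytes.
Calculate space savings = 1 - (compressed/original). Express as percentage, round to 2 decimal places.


ratio = compressed/original = 5301/86282 = 0.061438
savings = 1 - ratio = 1 - 0.061438 = 0.938562
as a percentage: 0.938562 * 100 = 93.86%

Space savings = 1 - 5301/86282 = 93.86%


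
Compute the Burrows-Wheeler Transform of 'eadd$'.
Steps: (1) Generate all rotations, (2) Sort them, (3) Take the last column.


Rotations (sorted):
  0: $eadd -> last char: d
  1: add$e -> last char: e
  2: d$ead -> last char: d
  3: dd$ea -> last char: a
  4: eadd$ -> last char: $


BWT = deda$


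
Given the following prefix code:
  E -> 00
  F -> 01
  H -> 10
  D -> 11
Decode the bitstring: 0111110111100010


Decoding step by step:
Bits 01 -> F
Bits 11 -> D
Bits 11 -> D
Bits 01 -> F
Bits 11 -> D
Bits 10 -> H
Bits 00 -> E
Bits 10 -> H


Decoded message: FDDFDHEH


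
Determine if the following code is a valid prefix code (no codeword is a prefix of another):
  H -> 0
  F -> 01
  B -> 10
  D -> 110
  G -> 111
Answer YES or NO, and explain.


Checking each pair (does one codeword prefix another?):
  H='0' vs F='01': prefix -- VIOLATION

NO -- this is NOT a valid prefix code. H (0) is a prefix of F (01).


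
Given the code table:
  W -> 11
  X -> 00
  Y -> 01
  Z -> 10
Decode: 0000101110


Decoding:
00 -> X
00 -> X
10 -> Z
11 -> W
10 -> Z


Result: XXZWZ


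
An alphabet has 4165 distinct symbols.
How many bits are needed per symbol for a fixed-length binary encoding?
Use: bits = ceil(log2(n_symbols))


log2(4165) = 12.0241
Bracket: 2^12 = 4096 < 4165 <= 2^13 = 8192
So ceil(log2(4165)) = 13

bits = ceil(log2(4165)) = ceil(12.0241) = 13 bits


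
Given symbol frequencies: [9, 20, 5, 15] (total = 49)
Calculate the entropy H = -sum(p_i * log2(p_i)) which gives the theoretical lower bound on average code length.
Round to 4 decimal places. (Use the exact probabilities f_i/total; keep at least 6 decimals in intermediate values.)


Per-symbol terms -p_i * log2(p_i) with p_i = f_i/49:
  p = 9/49 = 0.183673: log2(p) = -2.444785, -p*log2(p) = 0.449042
  p = 20/49 = 0.408163: log2(p) = -1.292782, -p*log2(p) = 0.527666
  p = 5/49 = 0.102041: log2(p) = -3.292782, -p*log2(p) = 0.335998
  p = 15/49 = 0.306122: log2(p) = -1.707819, -p*log2(p) = 0.522802
H = 0.449042 + 0.527666 + 0.335998 + 0.522802 = 1.835508

H = 1.8355 bits/symbol


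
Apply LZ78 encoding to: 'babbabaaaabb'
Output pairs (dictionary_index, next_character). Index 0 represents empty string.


LZ78 encoding steps:
Dictionary: {0: ''}
Step 1: w='' (idx 0), next='b' -> output (0, 'b'), add 'b' as idx 1
Step 2: w='' (idx 0), next='a' -> output (0, 'a'), add 'a' as idx 2
Step 3: w='b' (idx 1), next='b' -> output (1, 'b'), add 'bb' as idx 3
Step 4: w='a' (idx 2), next='b' -> output (2, 'b'), add 'ab' as idx 4
Step 5: w='a' (idx 2), next='a' -> output (2, 'a'), add 'aa' as idx 5
Step 6: w='aa' (idx 5), next='b' -> output (5, 'b'), add 'aab' as idx 6
Step 7: w='b' (idx 1), end of input -> output (1, '')


Encoded: [(0, 'b'), (0, 'a'), (1, 'b'), (2, 'b'), (2, 'a'), (5, 'b'), (1, '')]


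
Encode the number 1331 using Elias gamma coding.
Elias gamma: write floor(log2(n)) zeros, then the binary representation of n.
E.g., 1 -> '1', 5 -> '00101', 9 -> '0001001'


num_bits = floor(log2(1331)) + 1 = 11
leading_zeros = num_bits - 1 = 10
binary(1331) = 10100110011

Elias gamma(1331) = '0000000000' + '10100110011' = 000000000010100110011 (21 bits)


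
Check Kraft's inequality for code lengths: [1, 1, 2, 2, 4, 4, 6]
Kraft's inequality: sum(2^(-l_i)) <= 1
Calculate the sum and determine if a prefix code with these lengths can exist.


Sum = 2^(-1) + 2^(-1) + 2^(-2) + 2^(-2) + 2^(-4) + 2^(-4) + 2^(-6)
    = 0.5 + 0.5 + 0.25 + 0.25 + 0.0625 + 0.0625 + 0.015625
    = 105/64 = 1.640625
Since 1.640625 > 1, Kraft's inequality is NOT satisfied.
A prefix code with these lengths CANNOT exist.

Kraft sum = 1.640625. Not satisfied.


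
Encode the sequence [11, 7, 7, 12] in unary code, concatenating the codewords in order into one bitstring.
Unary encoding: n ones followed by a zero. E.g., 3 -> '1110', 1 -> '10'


Encode each number as n ones followed by a terminating 0:
  11 -> 111111111110 (12 bits)
  7 -> 11111110 (8 bits)
  7 -> 11111110 (8 bits)
  12 -> 1111111111110 (13 bits)
Total length = 12 + 8 + 8 + 13 = 41 bits.

Unary([11, 7, 7, 12]) = 11111111111011111110111111101111111111110 (41 bits)


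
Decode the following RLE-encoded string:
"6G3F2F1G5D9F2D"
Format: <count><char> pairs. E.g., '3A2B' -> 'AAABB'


Expanding each <count><char> pair:
  6G -> 'GGGGGG'
  3F -> 'FFF'
  2F -> 'FF'
  1G -> 'G'
  5D -> 'DDDDD'
  9F -> 'FFFFFFFFF'
  2D -> 'DD'

Decoded = GGGGGGFFFFFGDDDDDFFFFFFFFFDD


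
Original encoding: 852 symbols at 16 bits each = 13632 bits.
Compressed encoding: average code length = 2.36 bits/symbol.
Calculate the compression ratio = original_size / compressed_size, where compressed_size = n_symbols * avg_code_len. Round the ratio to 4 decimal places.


original_size = n_symbols * orig_bits = 852 * 16 = 13632 bits
compressed_size = n_symbols * avg_code_len = 852 * 2.36 = 2010.72 bits
ratio = original_size / compressed_size = 13632 / 2010.72 = 6.7797

Compression ratio = 6.7797


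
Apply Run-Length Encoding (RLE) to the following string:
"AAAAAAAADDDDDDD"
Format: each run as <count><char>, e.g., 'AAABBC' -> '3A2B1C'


Scanning runs left to right:
  i=0: run of 'A' x 8 -> '8A'
  i=8: run of 'D' x 7 -> '7D'

RLE = 8A7D


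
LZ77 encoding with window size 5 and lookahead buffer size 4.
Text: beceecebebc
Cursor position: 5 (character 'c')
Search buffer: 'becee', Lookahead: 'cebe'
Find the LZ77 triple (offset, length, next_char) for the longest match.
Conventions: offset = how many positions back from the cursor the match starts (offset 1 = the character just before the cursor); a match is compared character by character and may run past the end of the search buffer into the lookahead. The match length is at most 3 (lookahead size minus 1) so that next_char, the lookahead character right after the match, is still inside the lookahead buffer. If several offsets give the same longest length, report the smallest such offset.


Try each offset into the search buffer:
  offset=1 (pos 4, char 'e'): match length 0
  offset=2 (pos 3, char 'e'): match length 0
  offset=3 (pos 2, char 'c'): match length 2
  offset=4 (pos 1, char 'e'): match length 0
  offset=5 (pos 0, char 'b'): match length 0
Longest match has length 2 at offset 3.
next_char = character at position 5 + 2 = 7 -> 'b'

Best match: offset=3, length=2 (matching 'ce' starting at position 2)
LZ77 triple: (3, 2, 'b')


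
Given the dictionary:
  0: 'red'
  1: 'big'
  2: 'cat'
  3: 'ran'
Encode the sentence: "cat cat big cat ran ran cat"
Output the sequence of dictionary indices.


Look up each word in the dictionary:
  'cat' -> 2
  'cat' -> 2
  'big' -> 1
  'cat' -> 2
  'ran' -> 3
  'ran' -> 3
  'cat' -> 2

Encoded: [2, 2, 1, 2, 3, 3, 2]


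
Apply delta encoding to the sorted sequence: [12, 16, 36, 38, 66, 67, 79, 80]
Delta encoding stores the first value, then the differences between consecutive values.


First value: 12
Deltas:
  16 - 12 = 4
  36 - 16 = 20
  38 - 36 = 2
  66 - 38 = 28
  67 - 66 = 1
  79 - 67 = 12
  80 - 79 = 1


Delta encoded: [12, 4, 20, 2, 28, 1, 12, 1]


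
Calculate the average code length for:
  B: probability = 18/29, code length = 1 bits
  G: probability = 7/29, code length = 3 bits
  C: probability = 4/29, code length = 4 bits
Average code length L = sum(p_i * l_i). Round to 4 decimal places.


Weighted contributions p_i * l_i:
  B: (18/29) * 1 = 18/29
  G: (7/29) * 3 = 21/29
  C: (4/29) * 4 = 16/29
Sum = (18 + 21 + 16)/29 = 55/29

L = 55/29 = 1.8966 bits/symbol


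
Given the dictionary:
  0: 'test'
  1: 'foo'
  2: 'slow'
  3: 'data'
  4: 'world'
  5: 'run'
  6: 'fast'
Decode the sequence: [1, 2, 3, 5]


Look up each index in the dictionary:
  1 -> 'foo'
  2 -> 'slow'
  3 -> 'data'
  5 -> 'run'

Decoded: "foo slow data run"


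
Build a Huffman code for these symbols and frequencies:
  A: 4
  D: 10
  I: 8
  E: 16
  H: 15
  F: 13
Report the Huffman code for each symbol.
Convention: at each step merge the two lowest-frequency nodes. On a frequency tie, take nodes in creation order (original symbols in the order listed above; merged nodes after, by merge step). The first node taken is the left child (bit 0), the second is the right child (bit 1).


Huffman tree construction:
Step 1: Merge A(4) + I(8) = 12
Step 2: Merge D(10) + (A+I)(12) = 22
Step 3: Merge F(13) + H(15) = 28
Step 4: Merge E(16) + (D+(A+I))(22) = 38
Step 5: Merge (F+H)(28) + (E+(D+(A+I)))(38) = 66
Read each symbol's code off the tree from the root (left child = 0, right child = 1).

Codes:
  A: 1110 (length 4)
  D: 110 (length 3)
  I: 1111 (length 4)
  E: 10 (length 2)
  H: 01 (length 2)
  F: 00 (length 2)
Average code length: 166/66 = 2.5152 bits/symbol


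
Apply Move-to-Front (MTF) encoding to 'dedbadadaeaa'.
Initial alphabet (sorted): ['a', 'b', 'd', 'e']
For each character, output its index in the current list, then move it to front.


MTF encoding:
'd': index 2 in ['a', 'b', 'd', 'e'] -> ['d', 'a', 'b', 'e']
'e': index 3 in ['d', 'a', 'b', 'e'] -> ['e', 'd', 'a', 'b']
'd': index 1 in ['e', 'd', 'a', 'b'] -> ['d', 'e', 'a', 'b']
'b': index 3 in ['d', 'e', 'a', 'b'] -> ['b', 'd', 'e', 'a']
'a': index 3 in ['b', 'd', 'e', 'a'] -> ['a', 'b', 'd', 'e']
'd': index 2 in ['a', 'b', 'd', 'e'] -> ['d', 'a', 'b', 'e']
'a': index 1 in ['d', 'a', 'b', 'e'] -> ['a', 'd', 'b', 'e']
'd': index 1 in ['a', 'd', 'b', 'e'] -> ['d', 'a', 'b', 'e']
'a': index 1 in ['d', 'a', 'b', 'e'] -> ['a', 'd', 'b', 'e']
'e': index 3 in ['a', 'd', 'b', 'e'] -> ['e', 'a', 'd', 'b']
'a': index 1 in ['e', 'a', 'd', 'b'] -> ['a', 'e', 'd', 'b']
'a': index 0 in ['a', 'e', 'd', 'b'] -> ['a', 'e', 'd', 'b']


Output: [2, 3, 1, 3, 3, 2, 1, 1, 1, 3, 1, 0]
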